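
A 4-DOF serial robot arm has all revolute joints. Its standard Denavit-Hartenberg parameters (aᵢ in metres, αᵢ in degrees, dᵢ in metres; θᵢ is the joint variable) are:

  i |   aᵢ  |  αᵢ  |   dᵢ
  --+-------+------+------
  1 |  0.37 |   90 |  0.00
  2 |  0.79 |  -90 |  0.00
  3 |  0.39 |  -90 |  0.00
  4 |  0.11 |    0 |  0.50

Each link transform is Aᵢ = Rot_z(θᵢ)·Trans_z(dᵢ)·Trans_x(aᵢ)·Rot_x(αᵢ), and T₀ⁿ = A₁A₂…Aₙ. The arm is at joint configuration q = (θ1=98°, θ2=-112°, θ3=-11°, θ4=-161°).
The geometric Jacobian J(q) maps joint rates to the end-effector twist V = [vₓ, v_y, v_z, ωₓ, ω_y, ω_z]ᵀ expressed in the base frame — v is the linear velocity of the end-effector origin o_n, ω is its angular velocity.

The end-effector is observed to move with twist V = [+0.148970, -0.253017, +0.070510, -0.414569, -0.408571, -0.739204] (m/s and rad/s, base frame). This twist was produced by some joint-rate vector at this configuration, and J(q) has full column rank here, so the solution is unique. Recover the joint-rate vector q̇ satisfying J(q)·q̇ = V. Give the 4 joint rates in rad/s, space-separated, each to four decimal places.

-0.8950 -0.5420 -0.3800 -0.0760

o_n = [-0.4273, -0.0940, -1.0946]
J₁: ẑ×o_n = [0.0940, -0.4273, 0.0000], ω = ẑ
J2: z=[0.9903, 0.1392, 0.0000] o=[-0.0515, 0.3664, 0.0000] → [-0.1523, 1.0840, -0.4036, 0.9903, 0.1392, 0.0000]
J3: z=[-0.1290, 0.9182, -0.3746] o=[-0.0103, 0.0733, -0.7325] → [-0.3952, 0.1095, 0.4045, -0.1290, 0.9182, -0.3746]
J4: z=[-0.9621, -0.2074, -0.1769] o=[0.0833, -0.0583, -1.0874] → [-0.0048, 0.0834, -0.0716, -0.9621, -0.2074, -0.1769]
q̇ = J⁺·V = [-0.8950, -0.5420, -0.3800, -0.0760]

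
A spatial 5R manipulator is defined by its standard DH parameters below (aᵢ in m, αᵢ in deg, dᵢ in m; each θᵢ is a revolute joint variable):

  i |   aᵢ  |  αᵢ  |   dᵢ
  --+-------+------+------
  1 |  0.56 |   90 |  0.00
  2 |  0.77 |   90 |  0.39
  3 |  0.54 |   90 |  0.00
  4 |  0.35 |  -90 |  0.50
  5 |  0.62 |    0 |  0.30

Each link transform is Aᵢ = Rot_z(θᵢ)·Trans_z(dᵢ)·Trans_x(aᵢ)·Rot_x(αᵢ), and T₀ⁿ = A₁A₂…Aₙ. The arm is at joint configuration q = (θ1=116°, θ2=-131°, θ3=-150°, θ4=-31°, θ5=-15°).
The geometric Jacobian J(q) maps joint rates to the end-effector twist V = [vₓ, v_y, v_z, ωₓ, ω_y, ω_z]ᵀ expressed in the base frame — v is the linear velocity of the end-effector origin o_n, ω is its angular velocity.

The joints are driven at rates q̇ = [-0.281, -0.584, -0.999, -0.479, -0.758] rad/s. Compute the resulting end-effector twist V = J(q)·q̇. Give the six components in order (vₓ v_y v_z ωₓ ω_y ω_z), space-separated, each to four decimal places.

o_n = [-0.3842, 1.2623, 0.5017]
J₁: ẑ×o_n = [-1.2623, -0.3842, 0.0000], ω = ẑ
J2: z=[0.8988, 0.4384, 0.0000] o=[-0.2455, 0.5033, 0.0000] → [0.2199, -0.4509, 0.7430, 0.8988, 0.4384, 0.0000]
J3: z=[0.3308, -0.6783, 0.6561] o=[0.3265, 0.2202, -0.5811] → [-1.4182, -0.8245, -0.1373, 0.3308, -0.6783, 0.6561]
J4: z=[0.6346, 0.6745, 0.3774] o=[-0.0507, 0.3776, -0.2282] → [0.1585, -0.5890, 0.7863, 0.6346, 0.6745, 0.3774]
J5: z=[-0.0761, -0.4313, 0.8990] o=[-0.0026, 0.9246, 0.0383] → [-0.5034, -0.3078, -0.1903, -0.0761, -0.4313, 0.8990]
V = J·q̇ = [1.9487, 1.7104, -0.5291, -1.1017, 0.4255, -1.7986]

1.9487 1.7104 -0.5291 -1.1017 0.4255 -1.7986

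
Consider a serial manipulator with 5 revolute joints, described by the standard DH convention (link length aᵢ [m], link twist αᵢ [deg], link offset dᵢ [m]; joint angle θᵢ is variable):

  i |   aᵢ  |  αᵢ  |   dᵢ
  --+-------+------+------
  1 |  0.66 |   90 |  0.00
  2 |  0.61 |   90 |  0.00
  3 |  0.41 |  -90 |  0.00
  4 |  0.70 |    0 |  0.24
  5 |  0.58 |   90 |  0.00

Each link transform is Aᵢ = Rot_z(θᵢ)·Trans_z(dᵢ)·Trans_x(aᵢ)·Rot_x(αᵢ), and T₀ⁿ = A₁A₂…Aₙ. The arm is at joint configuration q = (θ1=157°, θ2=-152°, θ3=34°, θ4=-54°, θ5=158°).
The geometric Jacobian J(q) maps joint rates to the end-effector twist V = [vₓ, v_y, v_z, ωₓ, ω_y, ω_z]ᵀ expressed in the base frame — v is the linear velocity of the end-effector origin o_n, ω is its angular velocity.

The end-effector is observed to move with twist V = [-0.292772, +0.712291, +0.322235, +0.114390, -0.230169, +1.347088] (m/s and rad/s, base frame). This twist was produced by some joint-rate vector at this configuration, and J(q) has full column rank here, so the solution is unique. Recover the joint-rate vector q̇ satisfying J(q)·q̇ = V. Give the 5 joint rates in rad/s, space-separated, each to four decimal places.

o_n = [0.4662, 0.4320, -0.4853]
J₁: ẑ×o_n = [-0.4320, 0.4662, 0.0000], ω = ẑ
J2: z=[0.3907, 0.9205, 0.0000] o=[-0.6075, 0.2579, 0.0000] → [-0.4468, 0.1896, -0.9204, 0.3907, 0.9205, 0.0000]
J3: z=[0.4322, -0.1834, 0.8829] o=[-0.1118, 0.0474, -0.2864] → [-0.3031, 0.5963, 0.2722, 0.4322, -0.1834, 0.8829]
J4: z=[-0.1306, 0.9561, 0.2625] o=[0.2541, 0.1412, -0.4460] → [-0.1140, 0.0505, -0.2408, -0.1306, 0.9561, 0.2625]
J5: z=[-0.1306, 0.9561, 0.2625] o=[0.8346, 0.3609, -0.0431] → [-0.4415, -0.1545, 0.3429, -0.1306, 0.9561, 0.2625]
q̇ = J⁺·V = [0.7000, -0.3620, 0.6630, 0.4660, -0.2310]

0.7000 -0.3620 0.6630 0.4660 -0.2310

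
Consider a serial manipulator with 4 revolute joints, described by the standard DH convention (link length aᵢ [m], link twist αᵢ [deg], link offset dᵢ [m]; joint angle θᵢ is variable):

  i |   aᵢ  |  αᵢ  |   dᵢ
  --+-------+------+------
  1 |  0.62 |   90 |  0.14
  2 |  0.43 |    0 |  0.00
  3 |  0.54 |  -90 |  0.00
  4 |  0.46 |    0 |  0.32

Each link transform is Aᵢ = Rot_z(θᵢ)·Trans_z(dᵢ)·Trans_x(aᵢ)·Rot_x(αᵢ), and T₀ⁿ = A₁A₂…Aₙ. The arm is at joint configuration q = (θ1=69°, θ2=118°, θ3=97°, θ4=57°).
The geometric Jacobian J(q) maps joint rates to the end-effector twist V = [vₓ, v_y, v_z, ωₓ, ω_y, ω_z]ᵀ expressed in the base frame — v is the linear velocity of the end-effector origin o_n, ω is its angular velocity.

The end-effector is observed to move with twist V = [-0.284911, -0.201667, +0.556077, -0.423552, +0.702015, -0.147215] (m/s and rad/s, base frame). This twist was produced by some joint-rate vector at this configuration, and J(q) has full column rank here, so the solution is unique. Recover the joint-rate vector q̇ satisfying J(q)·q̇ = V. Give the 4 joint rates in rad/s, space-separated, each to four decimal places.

o_n = [-0.3766, 0.0954, -0.1959]
J₁: ẑ×o_n = [-0.0954, -0.3766, 0.0000], ω = ẑ
J2: z=[0.9336, -0.3584, 0.0000] o=[0.2222, 0.5788, 0.1400] → [0.1204, 0.3136, -0.6659, 0.9336, -0.3584, 0.0000]
J3: z=[0.9336, -0.3584, 0.0000] o=[0.1498, 0.3904, 0.5197] → [0.2564, 0.6680, -0.4640, 0.9336, -0.3584, 0.0000]
J4: z=[0.2056, 0.5355, -0.8192] o=[-0.0087, -0.0226, 0.2099] → [-0.1206, 0.3848, 0.2213, 0.2056, 0.5355, -0.8192]
q̇ = J⁺·V = [0.5720, -0.3050, -0.3420, 0.8780]

0.5720 -0.3050 -0.3420 0.8780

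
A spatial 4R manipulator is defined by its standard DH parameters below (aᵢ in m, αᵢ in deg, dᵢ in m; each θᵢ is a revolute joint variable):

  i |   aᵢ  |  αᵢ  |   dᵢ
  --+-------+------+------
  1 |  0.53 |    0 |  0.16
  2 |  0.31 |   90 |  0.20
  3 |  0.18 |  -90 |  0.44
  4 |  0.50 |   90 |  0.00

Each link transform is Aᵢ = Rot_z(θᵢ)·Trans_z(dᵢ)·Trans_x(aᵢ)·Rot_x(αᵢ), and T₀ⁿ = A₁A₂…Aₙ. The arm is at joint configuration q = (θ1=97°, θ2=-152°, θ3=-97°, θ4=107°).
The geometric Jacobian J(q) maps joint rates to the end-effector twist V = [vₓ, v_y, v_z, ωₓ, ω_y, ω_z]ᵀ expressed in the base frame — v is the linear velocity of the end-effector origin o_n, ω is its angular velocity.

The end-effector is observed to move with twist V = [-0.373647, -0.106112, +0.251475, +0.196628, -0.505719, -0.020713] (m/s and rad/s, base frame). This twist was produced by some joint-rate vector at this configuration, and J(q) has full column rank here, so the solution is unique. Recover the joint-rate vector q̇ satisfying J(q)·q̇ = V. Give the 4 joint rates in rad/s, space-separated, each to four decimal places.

0.6470 -0.6030 0.1290 0.5310

o_n = [0.1421, 0.2974, 0.3264]
J₁: ẑ×o_n = [-0.2974, 0.1421, 0.0000], ω = ẑ
J2: z=[0.0000, 0.0000, 1.0000] o=[-0.0646, 0.5260, 0.1600] → [0.2287, 0.2067, -0.0000, 0.0000, 0.0000, 1.0000]
J3: z=[-0.8192, -0.5736, 0.0000] o=[0.1132, 0.2721, 0.3600] → [0.0193, -0.0275, -0.0041, -0.8192, -0.5736, 0.0000]
J4: z=[0.5693, -0.8130, -0.1219] o=[-0.2598, 0.0377, 0.1813] → [-0.0863, -0.1316, 0.4746, 0.5693, -0.8130, -0.1219]
q̇ = J⁺·V = [0.6470, -0.6030, 0.1290, 0.5310]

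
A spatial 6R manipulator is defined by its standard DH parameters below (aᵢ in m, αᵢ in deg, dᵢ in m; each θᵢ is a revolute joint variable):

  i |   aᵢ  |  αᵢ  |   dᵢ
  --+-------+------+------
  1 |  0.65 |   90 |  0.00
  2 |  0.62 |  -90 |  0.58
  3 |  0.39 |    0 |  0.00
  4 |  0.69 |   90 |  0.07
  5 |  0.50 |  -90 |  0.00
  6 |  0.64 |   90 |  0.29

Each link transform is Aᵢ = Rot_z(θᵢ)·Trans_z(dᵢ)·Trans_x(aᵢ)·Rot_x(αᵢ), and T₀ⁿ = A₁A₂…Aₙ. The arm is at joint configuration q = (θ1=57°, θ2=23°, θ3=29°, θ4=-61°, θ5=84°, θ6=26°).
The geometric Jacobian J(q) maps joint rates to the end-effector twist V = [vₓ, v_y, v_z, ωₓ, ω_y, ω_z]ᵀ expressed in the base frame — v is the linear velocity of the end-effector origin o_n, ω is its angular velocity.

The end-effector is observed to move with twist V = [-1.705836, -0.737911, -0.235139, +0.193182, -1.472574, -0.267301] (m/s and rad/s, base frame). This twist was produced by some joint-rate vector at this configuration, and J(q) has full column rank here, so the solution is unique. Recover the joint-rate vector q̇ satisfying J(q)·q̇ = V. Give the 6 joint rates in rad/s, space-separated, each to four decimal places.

-0.2180 0.4550 0.8540 -0.5240 0.9930 0.6320

o_n = [1.2368, 1.1234, 1.6806]
J₁: ẑ×o_n = [-1.1234, 1.2368, 0.0000], ω = ẑ
J2: z=[0.8387, -0.5446, 0.0000] o=[0.3540, 0.5451, 0.0000] → [-0.9153, -1.4095, 0.9658, 0.8387, -0.5446, 0.0000]
J3: z=[-0.2128, -0.3277, 0.9205] o=[1.1513, 0.7079, 0.2423] → [-0.8538, 0.3848, -0.0604, -0.2128, -0.3277, 0.9205]
J4: z=[-0.2128, -0.3277, 0.9205] o=[1.1637, 1.0742, 0.3755] → [-0.4730, 0.3450, 0.0135, -0.2128, -0.3277, 0.9205]
J5: z=[0.4456, -0.8710, -0.2071] o=[1.7488, 1.3038, 0.6686] → [-0.9188, -0.3449, -0.5264, 0.4456, -0.8710, -0.2071]
J6: z=[-0.8871, -0.3983, -0.2333] o=[1.6885, 1.1600, 1.1437] → [-0.2224, 0.5817, -0.1475, -0.8871, -0.3983, -0.2333]
q̇ = J⁺·V = [-0.2180, 0.4550, 0.8540, -0.5240, 0.9930, 0.6320]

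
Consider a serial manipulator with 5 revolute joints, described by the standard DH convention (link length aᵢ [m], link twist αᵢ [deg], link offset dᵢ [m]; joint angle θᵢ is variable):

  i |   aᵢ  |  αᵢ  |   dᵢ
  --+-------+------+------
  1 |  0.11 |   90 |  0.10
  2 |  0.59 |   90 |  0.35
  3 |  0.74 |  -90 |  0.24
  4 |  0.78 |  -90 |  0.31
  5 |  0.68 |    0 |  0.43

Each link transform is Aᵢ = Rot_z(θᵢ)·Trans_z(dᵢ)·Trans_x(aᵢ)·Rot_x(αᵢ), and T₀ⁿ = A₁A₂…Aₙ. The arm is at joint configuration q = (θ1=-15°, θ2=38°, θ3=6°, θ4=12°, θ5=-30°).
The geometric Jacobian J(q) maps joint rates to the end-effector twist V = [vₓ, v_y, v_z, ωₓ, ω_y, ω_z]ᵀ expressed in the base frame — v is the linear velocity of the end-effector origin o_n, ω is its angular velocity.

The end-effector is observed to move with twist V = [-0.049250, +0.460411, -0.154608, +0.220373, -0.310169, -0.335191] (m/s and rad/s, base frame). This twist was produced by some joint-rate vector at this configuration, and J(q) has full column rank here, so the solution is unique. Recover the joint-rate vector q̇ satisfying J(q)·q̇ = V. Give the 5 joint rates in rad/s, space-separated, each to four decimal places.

o_n = [1.4213, -1.6277, 2.0062]
J₁: ẑ×o_n = [1.6277, 1.4213, -0.0000], ω = ẑ
J2: z=[-0.2588, -0.9659, 0.0000] o=[0.1063, -0.0285, 0.1000] → [-1.8412, 0.4934, 1.6842, -0.2588, -0.9659, 0.0000]
J3: z=[0.5947, -0.1593, -0.7880] o=[0.4647, -0.4869, 0.4632] → [-1.1449, -1.6714, -0.5260, 0.5947, -0.1593, -0.7880]
J4: z=[-0.3370, -0.9393, -0.0644] o=[1.1476, -0.7499, 0.7272] → [-1.2579, 0.4134, 0.5529, -0.3370, -0.9393, -0.0644]
J5: z=[-0.7335, 0.2190, 0.6435] o=[1.5036, -1.2471, 1.3022] → [0.3992, 0.4634, 0.2972, -0.7335, 0.2190, 0.6435]
q̇ = J⁺·V = [-0.2020, -0.3030, -0.6800, 0.5270, -0.9870]

-0.2020 -0.3030 -0.6800 0.5270 -0.9870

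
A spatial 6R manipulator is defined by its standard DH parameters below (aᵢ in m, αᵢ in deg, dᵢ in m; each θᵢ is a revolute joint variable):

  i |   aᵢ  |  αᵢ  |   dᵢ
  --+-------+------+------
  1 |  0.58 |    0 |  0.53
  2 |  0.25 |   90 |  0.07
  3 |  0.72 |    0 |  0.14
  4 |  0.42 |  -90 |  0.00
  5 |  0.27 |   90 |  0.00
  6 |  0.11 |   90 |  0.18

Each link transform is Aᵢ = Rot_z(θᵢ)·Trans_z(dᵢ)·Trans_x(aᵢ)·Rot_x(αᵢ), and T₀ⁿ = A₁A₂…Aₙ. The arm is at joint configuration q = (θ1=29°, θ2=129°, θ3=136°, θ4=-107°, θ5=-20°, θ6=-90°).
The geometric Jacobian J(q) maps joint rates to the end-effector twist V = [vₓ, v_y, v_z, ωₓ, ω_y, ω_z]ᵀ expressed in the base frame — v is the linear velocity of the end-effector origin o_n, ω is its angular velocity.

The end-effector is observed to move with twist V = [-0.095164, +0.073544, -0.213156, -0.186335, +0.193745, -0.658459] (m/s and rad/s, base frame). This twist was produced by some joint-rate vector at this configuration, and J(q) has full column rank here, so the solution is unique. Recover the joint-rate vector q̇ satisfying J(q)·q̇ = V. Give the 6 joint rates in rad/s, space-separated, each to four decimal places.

-0.2390 0.4930 -0.3350 -0.1810 -0.9170 0.6660

o_n = [0.3602, 0.7736, 1.3007]
J₁: ẑ×o_n = [-0.7736, 0.3602, 0.0000], ω = ẑ
J2: z=[0.0000, 0.0000, 1.0000] o=[0.5073, 0.2812, 0.5300] → [-0.4924, -0.1470, 0.0000, 0.0000, 0.0000, 1.0000]
J3: z=[0.3746, 0.9272, 0.0000] o=[0.2755, 0.3748, 0.6000] → [0.6497, -0.2625, 0.0708, 0.3746, 0.9272, 0.0000]
J4: z=[0.3746, 0.9272, 0.0000] o=[0.8081, 0.3106, 1.1002] → [0.1860, -0.0751, 0.5887, 0.3746, 0.9272, 0.0000]
J5: z=[0.4495, -0.1816, 0.8746] o=[0.4675, 0.4482, 1.3038] → [-0.2840, -0.0925, 0.1268, 0.4495, -0.1816, 0.8746]
J6: z=[0.6294, 0.7592, -0.1658] o=[0.2964, 0.6170, 1.4268] → [-0.0697, 0.0687, 0.0501, 0.6294, 0.7592, -0.1658]
q̇ = J⁺·V = [-0.2390, 0.4930, -0.3350, -0.1810, -0.9170, 0.6660]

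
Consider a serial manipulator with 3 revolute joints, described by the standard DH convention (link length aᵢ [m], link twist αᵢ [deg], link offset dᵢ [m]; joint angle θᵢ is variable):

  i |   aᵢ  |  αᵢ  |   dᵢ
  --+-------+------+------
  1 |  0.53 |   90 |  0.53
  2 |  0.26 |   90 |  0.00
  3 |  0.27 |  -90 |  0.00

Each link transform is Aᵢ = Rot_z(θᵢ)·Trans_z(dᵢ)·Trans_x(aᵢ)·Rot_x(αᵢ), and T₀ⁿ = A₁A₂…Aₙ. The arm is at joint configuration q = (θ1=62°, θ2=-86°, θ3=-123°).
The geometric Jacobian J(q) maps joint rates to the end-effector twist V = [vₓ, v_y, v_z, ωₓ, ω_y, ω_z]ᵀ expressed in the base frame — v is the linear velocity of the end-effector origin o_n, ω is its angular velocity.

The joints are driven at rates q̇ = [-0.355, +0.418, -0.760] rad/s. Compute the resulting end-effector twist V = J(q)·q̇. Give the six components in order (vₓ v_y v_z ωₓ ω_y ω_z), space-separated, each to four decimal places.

o_n = [0.0526, 0.5812, 0.4173]
J₁: ẑ×o_n = [-0.5812, 0.0526, 0.0000], ω = ẑ
J2: z=[0.8829, -0.4695, 0.0000] o=[0.2488, 0.4680, 0.5300] → [0.0529, 0.0995, 0.0079, 0.8829, -0.4695, 0.0000]
J3: z=[-0.4683, -0.8808, -0.0698] o=[0.2573, 0.4840, 0.2706] → [-0.1224, 0.0830, -0.2259, -0.4683, -0.8808, -0.0698]
V = J·q̇ = [0.3215, -0.0402, 0.1750, 0.7250, 0.4732, -0.3020]

0.3215 -0.0402 0.1750 0.7250 0.4732 -0.3020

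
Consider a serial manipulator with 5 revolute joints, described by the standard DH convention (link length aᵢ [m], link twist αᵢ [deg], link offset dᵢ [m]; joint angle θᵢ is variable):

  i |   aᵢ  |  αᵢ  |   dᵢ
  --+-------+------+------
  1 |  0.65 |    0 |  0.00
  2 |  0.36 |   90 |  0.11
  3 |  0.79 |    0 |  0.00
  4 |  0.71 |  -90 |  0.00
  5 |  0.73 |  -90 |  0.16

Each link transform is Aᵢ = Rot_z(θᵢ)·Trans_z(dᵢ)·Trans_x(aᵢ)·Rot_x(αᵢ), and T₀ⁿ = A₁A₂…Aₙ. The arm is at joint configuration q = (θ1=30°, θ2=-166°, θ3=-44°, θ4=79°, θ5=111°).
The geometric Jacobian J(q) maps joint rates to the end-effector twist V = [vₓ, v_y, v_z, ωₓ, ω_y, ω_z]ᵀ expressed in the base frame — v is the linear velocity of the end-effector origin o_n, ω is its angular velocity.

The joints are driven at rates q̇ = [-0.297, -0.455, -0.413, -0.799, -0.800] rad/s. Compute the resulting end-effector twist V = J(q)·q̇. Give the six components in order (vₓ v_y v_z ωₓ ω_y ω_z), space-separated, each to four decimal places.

o_n = [0.1704, -1.0015, -0.0505]
J₁: ẑ×o_n = [1.0015, 0.1704, -0.0000], ω = ẑ
J2: z=[0.0000, 0.0000, 1.0000] o=[0.5629, 0.3250, 0.0000] → [1.3265, -0.3925, 0.0000, 0.0000, 0.0000, 1.0000]
J3: z=[-0.6947, 0.7193, 0.0000] o=[0.3040, 0.0749, 0.1100] → [-0.1155, -0.1115, 0.8438, -0.6947, 0.7193, 0.0000]
J4: z=[-0.6947, 0.7193, 0.0000] o=[-0.1048, -0.3198, -0.4388] → [0.2793, 0.2697, 0.2755, -0.6947, 0.7193, 0.0000]
J5: z=[0.4126, 0.3984, 0.8192] o=[-0.5232, -0.7238, -0.0315] → [0.2199, 0.5760, -0.3909, 0.4126, 0.3984, 0.8192]
V = J·q̇ = [-1.2523, -0.5022, -0.2559, 0.5118, -1.1906, -1.4073]

-1.2523 -0.5022 -0.2559 0.5118 -1.1906 -1.4073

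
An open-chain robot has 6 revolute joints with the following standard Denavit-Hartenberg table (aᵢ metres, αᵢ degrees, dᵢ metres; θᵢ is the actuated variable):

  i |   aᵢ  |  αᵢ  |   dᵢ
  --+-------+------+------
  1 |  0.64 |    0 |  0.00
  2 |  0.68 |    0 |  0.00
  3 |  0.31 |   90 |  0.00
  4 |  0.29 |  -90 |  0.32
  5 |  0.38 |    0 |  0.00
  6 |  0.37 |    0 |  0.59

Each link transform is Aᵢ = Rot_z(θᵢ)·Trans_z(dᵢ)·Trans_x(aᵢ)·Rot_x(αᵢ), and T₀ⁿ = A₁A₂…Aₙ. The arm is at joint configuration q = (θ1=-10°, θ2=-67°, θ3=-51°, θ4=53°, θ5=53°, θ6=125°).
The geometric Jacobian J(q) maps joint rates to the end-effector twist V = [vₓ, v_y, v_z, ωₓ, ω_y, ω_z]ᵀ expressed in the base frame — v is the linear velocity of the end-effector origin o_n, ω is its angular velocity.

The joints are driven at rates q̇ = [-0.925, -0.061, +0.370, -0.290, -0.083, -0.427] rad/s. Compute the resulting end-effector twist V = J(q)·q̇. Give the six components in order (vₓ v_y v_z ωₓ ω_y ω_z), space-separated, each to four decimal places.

o_n = [0.8245, -0.7151, 0.4740]
J₁: ẑ×o_n = [0.7151, 0.8245, -0.0000], ω = ẑ
J2: z=[0.0000, 0.0000, 1.0000] o=[0.6303, -0.1111, 0.0000] → [0.6039, 0.1942, -0.0000, 0.0000, 0.0000, 1.0000]
J3: z=[0.0000, 0.0000, 1.0000] o=[0.7832, -0.7737, 0.0000] → [-0.0586, 0.0412, 0.0000, 0.0000, 0.0000, 1.0000]
J4: z=[-0.7880, 0.6157, 0.0000] o=[0.5924, -1.0180, 0.0000] → [0.2918, 0.3735, -0.3816, -0.7880, 0.6157, 0.0000]
J5: z=[0.4917, 0.6293, 0.6018] o=[0.2328, -0.9585, 0.2316] → [0.0061, 0.2369, -0.2527, 0.4917, 0.6293, 0.6018]
J6: z=[0.4917, 0.6293, 0.6018] o=[0.3872, -1.2538, 0.4142] → [-0.2866, 0.2338, -0.0103, 0.4917, 0.6293, 0.6018]
V = J·q̇ = [-0.6827, -0.9870, 0.1360, -0.0222, -0.4995, -0.9229]

-0.6827 -0.9870 0.1360 -0.0222 -0.4995 -0.9229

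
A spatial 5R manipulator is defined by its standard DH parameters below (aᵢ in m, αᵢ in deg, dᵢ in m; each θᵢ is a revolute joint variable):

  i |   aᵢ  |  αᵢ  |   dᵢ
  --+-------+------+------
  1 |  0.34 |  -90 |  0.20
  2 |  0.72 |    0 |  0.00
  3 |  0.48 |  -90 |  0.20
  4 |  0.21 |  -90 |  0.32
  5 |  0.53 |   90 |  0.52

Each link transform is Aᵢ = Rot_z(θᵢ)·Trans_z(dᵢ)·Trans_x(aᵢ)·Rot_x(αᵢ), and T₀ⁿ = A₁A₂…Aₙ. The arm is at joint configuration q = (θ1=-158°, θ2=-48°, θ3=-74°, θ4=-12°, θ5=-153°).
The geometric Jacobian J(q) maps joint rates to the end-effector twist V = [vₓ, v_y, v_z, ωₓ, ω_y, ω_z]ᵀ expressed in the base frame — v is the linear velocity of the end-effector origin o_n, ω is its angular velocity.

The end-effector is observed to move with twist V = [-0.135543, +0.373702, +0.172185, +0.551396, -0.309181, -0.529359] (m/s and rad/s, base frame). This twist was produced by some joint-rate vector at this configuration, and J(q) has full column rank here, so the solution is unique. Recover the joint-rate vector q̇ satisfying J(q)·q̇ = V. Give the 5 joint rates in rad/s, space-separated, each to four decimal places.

-0.2960 -0.1910 0.7390 -0.4590 0.0560

o_n = [-1.1759, -0.0834, 1.3134]
J₁: ẑ×o_n = [0.0834, -1.1759, 0.0000], ω = ẑ
J2: z=[0.3746, -0.9272, 0.0000] o=[-0.3152, -0.1274, 0.2000] → [-1.0323, -0.4171, -0.7815, 0.3746, -0.9272, 0.0000]
J3: z=[0.3746, -0.9272, 0.0000] o=[-0.7619, -0.3078, 0.7351] → [-0.5362, -0.2166, -0.2997, 0.3746, -0.9272, 0.0000]
J4: z=[-0.7863, -0.3177, 0.5299] o=[-0.4512, -0.3980, 1.1421] → [-0.2211, -0.2494, -0.4776, -0.7863, -0.3177, 0.5299]
J5: z=[-0.2643, 0.9482, 0.1763] o=[-0.5855, -0.4994, 1.4859] → [-0.2369, -0.1497, 0.4498, -0.2643, 0.9482, 0.1763]
q̇ = J⁺·V = [-0.2960, -0.1910, 0.7390, -0.4590, 0.0560]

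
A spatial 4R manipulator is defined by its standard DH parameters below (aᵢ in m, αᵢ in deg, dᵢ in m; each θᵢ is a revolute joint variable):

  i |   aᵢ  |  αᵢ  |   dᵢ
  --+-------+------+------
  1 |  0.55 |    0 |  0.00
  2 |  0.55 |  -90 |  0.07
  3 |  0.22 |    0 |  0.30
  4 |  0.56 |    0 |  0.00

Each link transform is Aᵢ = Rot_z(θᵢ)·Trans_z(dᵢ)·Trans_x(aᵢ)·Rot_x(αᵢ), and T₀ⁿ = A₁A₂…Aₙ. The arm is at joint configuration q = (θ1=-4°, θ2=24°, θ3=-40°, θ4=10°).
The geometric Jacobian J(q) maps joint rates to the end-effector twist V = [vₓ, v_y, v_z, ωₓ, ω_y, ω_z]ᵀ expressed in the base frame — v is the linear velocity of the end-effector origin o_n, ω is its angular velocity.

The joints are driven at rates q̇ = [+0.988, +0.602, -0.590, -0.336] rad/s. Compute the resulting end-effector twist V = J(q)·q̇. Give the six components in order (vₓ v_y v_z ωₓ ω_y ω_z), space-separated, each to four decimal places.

-1.3869 2.0599 0.5485 0.3167 -0.8702 1.5900

o_n = [1.5770, 0.6552, 0.4914]
J₁: ẑ×o_n = [-0.6552, 1.5770, 0.0000], ω = ẑ
J2: z=[0.0000, 0.0000, 1.0000] o=[0.5487, -0.0384, 0.0000] → [-0.6935, 1.0283, 0.0000, 0.0000, 0.0000, 1.0000]
J3: z=[-0.3420, 0.9397, 0.0000] o=[1.0655, 0.1497, 0.0700] → [0.3960, 0.1441, -0.6535, -0.3420, 0.9397, 0.0000]
J4: z=[-0.3420, 0.9397, 0.0000] o=[1.1213, 0.4893, 0.2114] → [0.2631, 0.0958, -0.4850, -0.3420, 0.9397, 0.0000]
V = J·q̇ = [-1.3869, 2.0599, 0.5485, 0.3167, -0.8702, 1.5900]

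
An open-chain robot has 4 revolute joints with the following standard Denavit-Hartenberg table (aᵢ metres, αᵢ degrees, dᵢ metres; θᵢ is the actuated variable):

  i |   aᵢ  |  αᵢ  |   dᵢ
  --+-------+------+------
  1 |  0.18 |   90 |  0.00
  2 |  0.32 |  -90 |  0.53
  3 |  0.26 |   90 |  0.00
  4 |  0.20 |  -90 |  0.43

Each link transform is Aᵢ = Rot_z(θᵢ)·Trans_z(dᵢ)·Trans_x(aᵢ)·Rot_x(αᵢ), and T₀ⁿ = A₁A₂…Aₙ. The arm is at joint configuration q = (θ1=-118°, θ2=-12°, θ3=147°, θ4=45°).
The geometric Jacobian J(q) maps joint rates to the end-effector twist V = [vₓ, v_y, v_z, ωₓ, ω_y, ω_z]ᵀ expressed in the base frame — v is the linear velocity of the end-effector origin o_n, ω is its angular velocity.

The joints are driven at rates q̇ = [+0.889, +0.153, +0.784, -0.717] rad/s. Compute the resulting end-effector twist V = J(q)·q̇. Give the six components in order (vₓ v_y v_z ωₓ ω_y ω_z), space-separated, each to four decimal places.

0.5940 0.3711 0.0500 -0.5632 0.5475 1.7371

o_n = [-0.1547, -0.3959, 0.0931]
J₁: ẑ×o_n = [0.3959, -0.1547, 0.0000], ω = ẑ
J2: z=[-0.8829, 0.4695, 0.0000] o=[-0.0845, -0.1589, 0.0000] → [0.0437, 0.0822, 0.2422, -0.8829, 0.4695, 0.0000]
J3: z=[-0.0976, -0.1836, 0.9781] o=[-0.6994, -0.1865, -0.0665] → [0.1755, 0.5484, 0.1204, -0.0976, -0.1836, 0.9781]
J4: z=[0.4904, -0.8641, -0.1132] o=[-0.4743, -0.0646, -0.0212] → [-0.1363, -0.0922, 0.1137, 0.4904, -0.8641, -0.1132]
V = J·q̇ = [0.5940, 0.3711, 0.0500, -0.5632, 0.5475, 1.7371]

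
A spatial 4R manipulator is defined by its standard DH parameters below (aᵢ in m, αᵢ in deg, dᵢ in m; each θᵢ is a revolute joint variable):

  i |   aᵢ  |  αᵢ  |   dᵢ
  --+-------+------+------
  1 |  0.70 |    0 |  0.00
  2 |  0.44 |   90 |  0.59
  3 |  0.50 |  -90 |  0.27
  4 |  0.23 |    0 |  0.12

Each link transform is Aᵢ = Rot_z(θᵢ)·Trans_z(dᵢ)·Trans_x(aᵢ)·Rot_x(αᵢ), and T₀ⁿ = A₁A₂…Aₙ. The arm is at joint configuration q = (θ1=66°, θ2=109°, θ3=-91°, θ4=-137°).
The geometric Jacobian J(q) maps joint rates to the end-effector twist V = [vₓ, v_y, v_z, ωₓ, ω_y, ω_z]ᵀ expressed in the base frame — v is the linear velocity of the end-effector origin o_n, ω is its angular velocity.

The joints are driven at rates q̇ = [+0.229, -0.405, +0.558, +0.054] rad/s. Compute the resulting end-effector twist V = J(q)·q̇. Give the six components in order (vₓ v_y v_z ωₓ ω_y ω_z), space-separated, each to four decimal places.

o_n = [-0.2302, 1.1130, 0.2562]
J₁: ẑ×o_n = [-1.1130, -0.2302, 0.0000], ω = ẑ
J2: z=[0.0000, 0.0000, 1.0000] o=[0.2847, 0.6395, 0.0000] → [-0.4735, -0.5149, 0.0000, 0.0000, 0.0000, 1.0000]
J3: z=[0.0872, 0.9962, 0.0000] o=[-0.1536, 0.6778, 0.5900] → [-0.3326, 0.0291, 0.1142, 0.0872, 0.9962, 0.0000]
J4: z=[-0.9960, 0.0871, -0.0175] o=[-0.1214, 0.9460, 0.0901] → [0.0174, 0.1673, -0.1568, -0.9960, 0.0871, -0.0175]
V = J·q̇ = [-0.2477, 0.1811, 0.0552, -0.0052, 0.5606, -0.1769]

-0.2477 0.1811 0.0552 -0.0052 0.5606 -0.1769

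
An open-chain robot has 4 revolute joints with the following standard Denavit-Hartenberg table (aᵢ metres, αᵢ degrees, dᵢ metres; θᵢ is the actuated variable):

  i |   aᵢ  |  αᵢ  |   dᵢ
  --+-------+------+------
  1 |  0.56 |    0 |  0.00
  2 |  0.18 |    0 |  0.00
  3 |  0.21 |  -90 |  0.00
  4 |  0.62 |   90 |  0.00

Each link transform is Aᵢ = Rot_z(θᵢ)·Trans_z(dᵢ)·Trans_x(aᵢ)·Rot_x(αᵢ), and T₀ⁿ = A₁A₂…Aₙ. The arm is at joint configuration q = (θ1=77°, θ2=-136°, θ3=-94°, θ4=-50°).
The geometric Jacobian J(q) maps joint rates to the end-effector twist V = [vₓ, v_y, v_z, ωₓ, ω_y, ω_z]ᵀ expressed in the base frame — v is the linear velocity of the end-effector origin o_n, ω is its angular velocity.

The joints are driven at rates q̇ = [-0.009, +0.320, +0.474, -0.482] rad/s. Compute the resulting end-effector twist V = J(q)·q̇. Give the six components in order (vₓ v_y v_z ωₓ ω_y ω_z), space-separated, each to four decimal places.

0.4737 -0.2940 0.1921 -0.2188 0.4295 0.7850

o_n = [-0.3235, 0.1151, 0.4749]
J₁: ẑ×o_n = [-0.1151, -0.3235, 0.0000], ω = ẑ
J2: z=[0.0000, 0.0000, 1.0000] o=[0.1260, 0.5456, 0.0000] → [0.4306, -0.4495, 0.0000, 0.0000, 0.0000, 1.0000]
J3: z=[0.0000, 0.0000, 1.0000] o=[0.2187, 0.3914, 0.0000] → [0.2763, -0.5422, 0.0000, 0.0000, 0.0000, 1.0000]
J4: z=[0.4540, -0.8910, 0.0000] o=[0.0316, 0.2960, 0.0000] → [-0.4232, -0.2156, -0.3985, 0.4540, -0.8910, 0.0000]
V = J·q̇ = [0.4737, -0.2940, 0.1921, -0.2188, 0.4295, 0.7850]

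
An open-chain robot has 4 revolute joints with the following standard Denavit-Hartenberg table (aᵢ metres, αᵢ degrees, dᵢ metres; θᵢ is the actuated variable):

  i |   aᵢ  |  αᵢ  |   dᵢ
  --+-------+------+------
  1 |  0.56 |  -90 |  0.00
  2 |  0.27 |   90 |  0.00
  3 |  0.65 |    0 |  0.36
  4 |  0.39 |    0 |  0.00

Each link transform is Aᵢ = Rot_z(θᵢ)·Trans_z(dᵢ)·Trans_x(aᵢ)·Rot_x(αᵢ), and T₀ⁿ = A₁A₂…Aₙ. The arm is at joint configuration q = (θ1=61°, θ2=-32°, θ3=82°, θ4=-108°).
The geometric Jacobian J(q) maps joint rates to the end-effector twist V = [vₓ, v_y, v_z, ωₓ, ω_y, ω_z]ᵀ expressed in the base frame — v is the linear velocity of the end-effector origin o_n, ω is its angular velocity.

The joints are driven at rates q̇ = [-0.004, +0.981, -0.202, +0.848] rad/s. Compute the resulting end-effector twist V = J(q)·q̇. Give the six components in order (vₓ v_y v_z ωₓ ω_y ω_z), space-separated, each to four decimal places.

0.2455 0.8643 -0.2769 -1.0240 0.1762 0.5438

o_n = [0.0579, 1.0795, 0.6821]
J₁: ẑ×o_n = [-1.0795, 0.0579, 0.0000], ω = ẑ
J2: z=[-0.8746, 0.4848, 0.0000] o=[0.2715, 0.4898, 0.0000] → [0.3307, 0.5965, -0.4122, -0.8746, 0.4848, 0.0000]
J3: z=[-0.2569, -0.4635, 0.8480] o=[0.3825, 0.6901, 0.1431] → [-0.5801, -0.1368, -0.2505, -0.2569, -0.4635, 0.8480]
J4: z=[-0.2569, -0.4635, 0.8480] o=[-0.2358, 0.9024, 0.4963] → [-0.2363, 0.2967, 0.0906, -0.2569, -0.4635, 0.8480]
V = J·q̇ = [0.2455, 0.8643, -0.2769, -1.0240, 0.1762, 0.5438]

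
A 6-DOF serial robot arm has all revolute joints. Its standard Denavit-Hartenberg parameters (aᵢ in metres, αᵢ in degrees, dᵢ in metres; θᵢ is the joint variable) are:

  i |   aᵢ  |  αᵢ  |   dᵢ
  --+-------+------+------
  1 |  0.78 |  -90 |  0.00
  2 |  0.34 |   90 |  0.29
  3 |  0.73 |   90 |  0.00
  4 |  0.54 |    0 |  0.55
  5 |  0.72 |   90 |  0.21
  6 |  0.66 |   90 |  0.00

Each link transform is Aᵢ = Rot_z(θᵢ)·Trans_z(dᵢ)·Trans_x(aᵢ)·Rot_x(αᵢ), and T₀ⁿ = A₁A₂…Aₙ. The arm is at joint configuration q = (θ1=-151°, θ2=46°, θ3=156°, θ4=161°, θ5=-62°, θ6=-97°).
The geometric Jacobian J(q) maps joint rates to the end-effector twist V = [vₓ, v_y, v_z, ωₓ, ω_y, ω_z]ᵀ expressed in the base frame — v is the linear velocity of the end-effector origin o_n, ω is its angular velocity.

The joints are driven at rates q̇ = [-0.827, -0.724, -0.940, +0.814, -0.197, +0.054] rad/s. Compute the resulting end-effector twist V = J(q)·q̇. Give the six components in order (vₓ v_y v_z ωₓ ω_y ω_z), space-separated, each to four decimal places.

o_n = [-1.1459, -1.1318, 0.3641]
J₁: ẑ×o_n = [1.1318, -1.1459, 0.0000], ω = ẑ
J2: z=[0.4848, -0.8746, 0.0000] o=[-0.6822, -0.3782, 0.0000] → [-0.3185, -0.1765, -0.7709, 0.4848, -0.8746, 0.0000]
J3: z=[-0.6291, -0.3487, 0.6947] o=[-0.7482, -0.7463, -0.2446] → [0.0556, 0.1067, 0.1039, -0.6291, -0.3487, 0.6947]
J4: z=[0.1958, -0.9360, -0.2926] o=[-0.1991, -0.7814, 0.2351] → [-0.2232, 0.2518, -0.9548, 0.1958, -0.9360, -0.2926]
J5: z=[0.1958, -0.9360, -0.2926] o=[-0.5861, -1.3329, -0.1392] → [-0.4122, 0.0653, -0.4846, 0.1958, -0.9360, -0.2926]
J6: z=[0.6445, -0.1020, 0.7577] o=[-1.0771, -1.7721, 0.2194] → [-0.4999, -0.1454, 0.4056, 0.6445, -0.1020, 0.7577]
V = J·q̇ = [-0.8852, 1.1594, -0.1993, 0.3960, 0.3780, -1.6196]

-0.8852 1.1594 -0.1993 0.3960 0.3780 -1.6196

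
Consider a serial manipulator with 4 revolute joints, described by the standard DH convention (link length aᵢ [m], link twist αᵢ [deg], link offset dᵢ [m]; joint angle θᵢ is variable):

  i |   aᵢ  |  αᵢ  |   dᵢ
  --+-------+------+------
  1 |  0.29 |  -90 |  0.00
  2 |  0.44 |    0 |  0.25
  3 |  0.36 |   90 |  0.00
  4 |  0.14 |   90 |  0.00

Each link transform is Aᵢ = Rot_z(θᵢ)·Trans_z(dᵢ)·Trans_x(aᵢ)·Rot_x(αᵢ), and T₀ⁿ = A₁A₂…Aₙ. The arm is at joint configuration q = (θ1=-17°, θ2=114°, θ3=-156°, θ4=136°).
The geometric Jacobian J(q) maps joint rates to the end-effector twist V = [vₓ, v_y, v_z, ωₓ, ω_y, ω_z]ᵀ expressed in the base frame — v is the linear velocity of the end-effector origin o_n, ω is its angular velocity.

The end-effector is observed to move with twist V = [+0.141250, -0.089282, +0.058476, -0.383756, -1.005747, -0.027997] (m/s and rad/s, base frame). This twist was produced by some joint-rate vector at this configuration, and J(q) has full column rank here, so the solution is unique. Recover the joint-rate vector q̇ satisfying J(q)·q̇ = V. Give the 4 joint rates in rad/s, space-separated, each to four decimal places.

-0.1090 -0.7900 -0.2840 0.1090

o_n = [0.3920, 0.2433, -0.2285]
J₁: ẑ×o_n = [-0.2433, 0.3920, 0.0000], ω = ẑ
J2: z=[0.2924, 0.9563, 0.0000] o=[0.2773, -0.0848, 0.0000] → [-0.2185, 0.0668, -0.0137, 0.2924, 0.9563, 0.0000]
J3: z=[0.2924, 0.9563, 0.0000] o=[0.1793, 0.2066, -0.4020] → [0.1659, -0.0507, -0.1927, 0.2924, 0.9563, 0.0000]
J4: z=[-0.6399, 0.1956, 0.7431] o=[0.4351, 0.1284, -0.1611] → [-0.0986, -0.0752, -0.0651, -0.6399, 0.1956, 0.7431]
q̇ = J⁺·V = [-0.1090, -0.7900, -0.2840, 0.1090]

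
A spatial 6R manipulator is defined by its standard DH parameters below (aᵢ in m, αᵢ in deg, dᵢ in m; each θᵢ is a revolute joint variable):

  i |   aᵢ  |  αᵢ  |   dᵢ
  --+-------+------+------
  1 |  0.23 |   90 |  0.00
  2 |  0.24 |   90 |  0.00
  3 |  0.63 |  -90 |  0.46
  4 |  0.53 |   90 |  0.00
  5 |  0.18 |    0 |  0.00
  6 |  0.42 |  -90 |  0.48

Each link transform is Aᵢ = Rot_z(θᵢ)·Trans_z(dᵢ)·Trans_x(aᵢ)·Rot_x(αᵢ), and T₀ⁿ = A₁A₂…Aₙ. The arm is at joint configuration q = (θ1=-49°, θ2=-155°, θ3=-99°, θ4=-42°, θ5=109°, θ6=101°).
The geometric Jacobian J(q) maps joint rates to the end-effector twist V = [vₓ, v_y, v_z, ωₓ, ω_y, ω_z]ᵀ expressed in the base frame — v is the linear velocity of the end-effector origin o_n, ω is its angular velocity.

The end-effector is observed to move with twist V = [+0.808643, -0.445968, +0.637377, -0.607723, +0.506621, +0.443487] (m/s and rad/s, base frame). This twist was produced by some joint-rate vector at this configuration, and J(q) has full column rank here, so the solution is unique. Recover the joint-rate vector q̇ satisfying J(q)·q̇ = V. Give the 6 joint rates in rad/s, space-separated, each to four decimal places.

-0.4160 -0.6050 0.2470 0.2260 0.2150 0.9450

o_n = [0.1065, 0.4534, 0.7464]
J₁: ẑ×o_n = [-0.4534, 0.1065, 0.0000], ω = ẑ
J2: z=[-0.7547, -0.6561, 0.0000] o=[0.1509, -0.1736, 0.0000] → [-0.4897, 0.5633, -0.5024, -0.7547, -0.6561, 0.0000]
J3: z=[-0.2773, 0.3190, 0.9063] o=[0.0082, -0.0094, -0.1014] → [-0.1491, 0.3241, -0.1597, -0.2773, 0.3190, 0.9063]
J4: z=[-0.4692, 0.7782, -0.4174] o=[0.4089, 0.4781, 0.3571] → [0.2926, 0.3089, 0.2469, -0.4692, 0.7782, -0.4174]
J5: z=[-0.7671, -0.1250, 0.6293] o=[0.6408, 0.8043, 0.7046] → [0.2156, -0.3042, 0.2024, -0.7671, -0.1250, 0.6293]
J6: z=[-0.7671, -0.1250, 0.6293] o=[0.5353, 0.9007, 0.5951] → [0.2626, -0.1538, 0.2895, -0.7671, -0.1250, 0.6293]
q̇ = J⁺·V = [-0.4160, -0.6050, 0.2470, 0.2260, 0.2150, 0.9450]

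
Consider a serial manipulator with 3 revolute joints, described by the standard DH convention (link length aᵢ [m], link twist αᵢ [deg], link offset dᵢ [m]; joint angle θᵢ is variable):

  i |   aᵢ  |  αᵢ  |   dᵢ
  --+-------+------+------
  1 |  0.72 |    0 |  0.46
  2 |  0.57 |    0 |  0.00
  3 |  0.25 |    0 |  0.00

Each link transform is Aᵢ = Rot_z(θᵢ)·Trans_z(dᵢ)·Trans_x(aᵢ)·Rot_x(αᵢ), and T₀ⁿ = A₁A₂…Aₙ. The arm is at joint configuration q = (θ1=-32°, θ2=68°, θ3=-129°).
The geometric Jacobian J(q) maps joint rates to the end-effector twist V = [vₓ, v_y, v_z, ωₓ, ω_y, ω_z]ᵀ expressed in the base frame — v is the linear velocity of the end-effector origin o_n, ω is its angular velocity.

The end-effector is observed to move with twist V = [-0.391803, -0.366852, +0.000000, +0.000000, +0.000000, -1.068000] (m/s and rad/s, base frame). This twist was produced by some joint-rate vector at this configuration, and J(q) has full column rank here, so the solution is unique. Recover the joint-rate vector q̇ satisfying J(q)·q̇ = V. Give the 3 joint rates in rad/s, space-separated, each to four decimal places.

o_n = [1.0587, -0.2962, 0.4600]
J₁: ẑ×o_n = [0.2962, 1.0587, -0.0000], ω = ẑ
J2: z=[0.0000, 0.0000, 1.0000] o=[0.6106, -0.3815, 0.4600] → [-0.0854, 0.4481, 0.0000, 0.0000, 0.0000, 1.0000]
J3: z=[0.0000, 0.0000, 1.0000] o=[1.0717, -0.0465, 0.4600] → [0.2497, -0.0131, 0.0000, 0.0000, 0.0000, 1.0000]
q̇ = J⁺·V = [-0.4870, 0.3060, -0.8870]

-0.4870 0.3060 -0.8870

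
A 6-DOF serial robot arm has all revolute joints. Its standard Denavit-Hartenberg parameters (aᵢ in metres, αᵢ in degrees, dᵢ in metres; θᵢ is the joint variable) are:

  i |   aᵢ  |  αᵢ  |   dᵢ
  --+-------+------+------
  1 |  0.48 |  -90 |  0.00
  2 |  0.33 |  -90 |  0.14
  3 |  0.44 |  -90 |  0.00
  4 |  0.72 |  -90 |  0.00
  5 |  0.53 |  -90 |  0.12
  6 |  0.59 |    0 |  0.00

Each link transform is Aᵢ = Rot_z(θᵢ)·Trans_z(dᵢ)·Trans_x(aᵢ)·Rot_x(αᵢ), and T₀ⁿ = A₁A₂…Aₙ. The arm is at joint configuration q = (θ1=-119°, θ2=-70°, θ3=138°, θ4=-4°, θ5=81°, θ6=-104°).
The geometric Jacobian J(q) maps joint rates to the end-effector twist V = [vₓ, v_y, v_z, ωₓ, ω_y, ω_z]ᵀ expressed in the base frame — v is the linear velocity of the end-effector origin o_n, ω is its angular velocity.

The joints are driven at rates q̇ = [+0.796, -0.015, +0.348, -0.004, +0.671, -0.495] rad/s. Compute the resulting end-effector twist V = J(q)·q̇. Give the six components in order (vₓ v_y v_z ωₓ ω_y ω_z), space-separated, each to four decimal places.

o_n = [-0.7515, 0.6905, -0.1165]
J₁: ẑ×o_n = [-0.6905, -0.7515, 0.0000], ω = ẑ
J2: z=[0.8746, -0.4848, 0.0000] o=[-0.2327, -0.4198, 0.0000] → [0.0565, 0.1019, 0.7196, 0.8746, -0.4848, 0.0000]
J3: z=[-0.4556, -0.8219, -0.3420] o=[-0.1650, -0.5864, 0.3101] → [0.7874, 0.0062, -1.0638, -0.4556, -0.8219, -0.3420]
J4: z=[0.7609, -0.1601, -0.6288] o=[-0.3683, -0.3459, 0.0028] → [0.6707, 0.3318, 0.7272, 0.7609, -0.1601, -0.6288]
J5: z=[0.4222, 0.8580, 0.2925] o=[-0.7230, 0.0055, -0.5159] → [0.1423, -0.1770, 0.3137, 0.4222, 0.8580, 0.2925]
J6: z=[0.3676, -0.4570, 0.8100] o=[-1.1115, 0.2328, -0.2114] → [-0.4141, 0.2567, 0.3328, 0.3676, -0.4570, 0.8100]
V = J·q̇ = [0.0213, -0.8447, -0.3381, -0.0733, 0.5238, 0.4748]

0.0213 -0.8447 -0.3381 -0.0733 0.5238 0.4748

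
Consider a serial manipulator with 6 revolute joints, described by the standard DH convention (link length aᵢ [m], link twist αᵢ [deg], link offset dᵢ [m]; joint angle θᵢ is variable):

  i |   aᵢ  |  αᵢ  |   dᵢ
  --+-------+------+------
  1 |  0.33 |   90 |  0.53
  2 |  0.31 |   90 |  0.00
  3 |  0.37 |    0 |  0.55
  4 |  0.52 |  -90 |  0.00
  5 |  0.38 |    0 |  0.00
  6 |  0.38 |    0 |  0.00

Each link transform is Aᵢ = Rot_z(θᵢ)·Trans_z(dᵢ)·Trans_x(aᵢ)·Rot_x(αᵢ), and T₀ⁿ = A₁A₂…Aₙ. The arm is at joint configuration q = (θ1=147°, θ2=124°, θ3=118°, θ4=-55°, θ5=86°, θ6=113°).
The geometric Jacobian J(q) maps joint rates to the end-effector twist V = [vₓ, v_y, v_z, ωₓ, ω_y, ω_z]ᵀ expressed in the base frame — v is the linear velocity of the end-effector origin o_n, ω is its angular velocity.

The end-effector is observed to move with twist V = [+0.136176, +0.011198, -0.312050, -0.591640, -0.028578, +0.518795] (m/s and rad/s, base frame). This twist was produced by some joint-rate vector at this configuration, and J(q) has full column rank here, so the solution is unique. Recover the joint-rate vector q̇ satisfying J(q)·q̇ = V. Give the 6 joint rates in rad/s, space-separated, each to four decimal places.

o_n = [-0.1091, 0.6593, 0.8782]
J₁: ẑ×o_n = [-0.6593, -0.1091, 0.0000], ω = ẑ
J2: z=[0.5446, 0.8387, 0.0000] o=[-0.2768, 0.1797, 0.5300] → [0.2920, -0.1897, 0.1205, 0.5446, 0.8387, 0.0000]
J3: z=[-0.6953, 0.4515, 0.5592] o=[-0.1314, 0.0853, 0.7870] → [-0.2798, 0.0759, -0.4091, -0.6953, 0.4515, 0.5592]
J4: z=[-0.6953, 0.4515, 0.5592] o=[-0.4173, 0.6605, 0.9506] → [-0.0319, 0.1221, -0.1383, -0.6953, 0.4515, 0.5592]
J5: z=[-0.1706, 0.6521, -0.7387] o=[-0.0543, 0.9772, 1.1463] → [-0.4097, -0.0052, 0.0900, -0.1706, 0.6521, -0.7387]
J6: z=[-0.1706, 0.6521, -0.7387] o=[0.2278, 0.8222, 0.9443] → [-0.1634, 0.2376, 0.2475, -0.1706, 0.6521, -0.7387]
q̇ = J⁺·V = [-0.3030, -0.1360, 0.1450, 0.7130, 0.1470, -0.6100]

-0.3030 -0.1360 0.1450 0.7130 0.1470 -0.6100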